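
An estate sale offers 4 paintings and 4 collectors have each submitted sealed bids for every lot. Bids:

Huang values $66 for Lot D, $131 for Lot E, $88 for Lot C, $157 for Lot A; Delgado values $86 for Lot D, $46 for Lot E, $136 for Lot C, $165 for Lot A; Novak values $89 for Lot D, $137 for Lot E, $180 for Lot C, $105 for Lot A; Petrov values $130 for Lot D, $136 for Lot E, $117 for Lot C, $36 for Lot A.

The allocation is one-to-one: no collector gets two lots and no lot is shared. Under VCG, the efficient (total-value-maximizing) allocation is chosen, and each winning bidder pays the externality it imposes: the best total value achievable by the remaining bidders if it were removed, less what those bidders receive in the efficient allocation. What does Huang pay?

Efficient allocation: Huang→Lot E ($131), Delgado→Lot A ($165), Novak→Lot C ($180), Petrov→Lot D ($130); total welfare W = $606.
Huang receives Lot E at value $131, so the others get W − 131 = $475.
Without Huang: best allocation of the remaining 3 bidders over all 4 lots is Delgado→Lot A ($165), Novak→Lot C ($180), Petrov→Lot E ($136), total $481.
VCG payment = (others' best without Huang) − (others' welfare with Huang) = 481 − 475 = $6.

Huang pays $6.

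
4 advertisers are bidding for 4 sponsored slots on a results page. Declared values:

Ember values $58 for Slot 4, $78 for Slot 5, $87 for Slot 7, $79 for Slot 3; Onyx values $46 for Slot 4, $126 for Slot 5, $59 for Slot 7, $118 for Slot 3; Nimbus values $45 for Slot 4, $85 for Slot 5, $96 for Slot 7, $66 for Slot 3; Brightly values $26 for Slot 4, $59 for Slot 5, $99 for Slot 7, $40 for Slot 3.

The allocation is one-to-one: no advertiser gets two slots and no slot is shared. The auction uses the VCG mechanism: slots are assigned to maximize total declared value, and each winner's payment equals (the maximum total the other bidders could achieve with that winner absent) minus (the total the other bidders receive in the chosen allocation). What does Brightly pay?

Efficient allocation: Ember→Slot 4 ($58), Onyx→Slot 3 ($118), Nimbus→Slot 5 ($85), Brightly→Slot 7 ($99); total welfare W = $360.
Brightly receives Slot 7 at value $99, so the others get W − 99 = $261.
Without Brightly: best allocation of the remaining 3 bidders over all 4 slots is Ember→Slot 3 ($79), Onyx→Slot 5 ($126), Nimbus→Slot 7 ($96), total $301.
VCG payment = (others' best without Brightly) − (others' welfare with Brightly) = 301 − 261 = $40.

Brightly pays $40.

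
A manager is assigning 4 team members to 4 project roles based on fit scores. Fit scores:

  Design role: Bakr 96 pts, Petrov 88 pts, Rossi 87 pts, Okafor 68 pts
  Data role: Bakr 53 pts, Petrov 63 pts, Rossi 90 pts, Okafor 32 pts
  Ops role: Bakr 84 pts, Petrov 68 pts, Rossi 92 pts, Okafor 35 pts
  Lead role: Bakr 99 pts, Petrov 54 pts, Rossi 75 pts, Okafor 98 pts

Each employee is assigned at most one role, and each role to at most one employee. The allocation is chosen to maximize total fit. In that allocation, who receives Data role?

Rossi receives Data role.

This is the linear assignment problem.
Optimal: Bakr→Ops role (84 pts), Petrov→Design role (88 pts), Rossi→Data role (90 pts), Okafor→Lead role (98 pts) — total 84+88+90+98 = 360 pts.
Row-greedy (each employee in turn takes its best remaining role) gives 311 pts, worse by 49.
Next-best assignment: Bakr→Design role, Petrov→Ops role, Rossi→Data role, Okafor→Lead role = 352 pts.
Swapping Okafor↔Rossi (Okafor→Data role 32 pts, Rossi→Lead role 75 pts) loses 81.
No other one-to-one assignment exceeds 360 pts.
Rossi's own top role is Ops role (92 pts), but forcing Rossi→Ops role and reassigning the rest optimally gives only 349 pts — worse by 11.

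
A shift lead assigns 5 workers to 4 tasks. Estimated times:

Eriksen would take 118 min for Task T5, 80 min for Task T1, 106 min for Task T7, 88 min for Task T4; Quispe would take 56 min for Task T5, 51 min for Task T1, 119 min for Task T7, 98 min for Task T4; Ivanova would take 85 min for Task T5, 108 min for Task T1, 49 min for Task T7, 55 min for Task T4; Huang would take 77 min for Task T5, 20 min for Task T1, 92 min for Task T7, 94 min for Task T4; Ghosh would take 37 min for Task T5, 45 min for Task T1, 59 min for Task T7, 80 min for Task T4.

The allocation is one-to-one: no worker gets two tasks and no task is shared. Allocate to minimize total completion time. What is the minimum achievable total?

This is a one-to-one assignment (minimum-cost bipartite matching).
Optimal: Quispe→Task T5 (56 min), Huang→Task T1 (20 min), Ghosh→Task T7 (59 min), Ivanova→Task T4 (55 min) — total 56+20+59+55 = 190 min.
Row-greedy (each worker in turn takes its cheapest remaining task) gives 279 min, worse by 89.

Min total: 190 min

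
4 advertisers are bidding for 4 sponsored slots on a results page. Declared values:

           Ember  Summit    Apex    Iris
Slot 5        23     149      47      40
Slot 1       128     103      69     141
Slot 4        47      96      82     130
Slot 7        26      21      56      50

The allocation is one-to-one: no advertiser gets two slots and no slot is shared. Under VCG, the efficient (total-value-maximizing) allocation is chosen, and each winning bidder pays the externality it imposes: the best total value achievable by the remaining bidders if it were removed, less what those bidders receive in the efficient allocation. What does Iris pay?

Iris pays $26.

Efficient allocation: Ember→Slot 1 ($128), Summit→Slot 5 ($149), Apex→Slot 7 ($56), Iris→Slot 4 ($130); total welfare W = $463.
Iris receives Slot 4 at value $130, so the others get W − 130 = $333.
Without Iris: best allocation of the remaining 3 bidders over all 4 slots is Ember→Slot 1 ($128), Summit→Slot 5 ($149), Apex→Slot 4 ($82), total $359.
VCG payment = (others' best without Iris) − (others' welfare with Iris) = 359 − 333 = $26.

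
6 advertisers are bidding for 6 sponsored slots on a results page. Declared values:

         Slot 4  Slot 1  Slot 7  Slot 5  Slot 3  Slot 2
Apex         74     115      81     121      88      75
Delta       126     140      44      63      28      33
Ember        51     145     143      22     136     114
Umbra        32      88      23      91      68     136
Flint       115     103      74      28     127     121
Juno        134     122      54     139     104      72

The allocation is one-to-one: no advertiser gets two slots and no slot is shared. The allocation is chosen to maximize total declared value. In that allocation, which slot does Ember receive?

Optimal: Apex→Slot 5 ($121), Delta→Slot 1 ($140), Ember→Slot 7 ($143), Umbra→Slot 2 ($136), Flint→Slot 3 ($127), Juno→Slot 4 ($134) — total 121+140+143+136+127+134 = $801.
Column-greedy (each slot in turn goes to its best remaining advertiser) gives $611, worse by 190.
Next-best assignment: Apex→Slot 1, Delta→Slot 4, Ember→Slot 7, Umbra→Slot 2, Flint→Slot 3, Juno→Slot 5 = $786.
Swapping Umbra↔Ember (Umbra→Slot 7 $23, Ember→Slot 2 $114) loses 142.
Checked against all permutations: $801 is optimal.
Ember's own top slot is Slot 1 ($145), but forcing Ember→Slot 1 and reassigning the rest optimally gives only $754 — worse by 47.

Ember receives Slot 7.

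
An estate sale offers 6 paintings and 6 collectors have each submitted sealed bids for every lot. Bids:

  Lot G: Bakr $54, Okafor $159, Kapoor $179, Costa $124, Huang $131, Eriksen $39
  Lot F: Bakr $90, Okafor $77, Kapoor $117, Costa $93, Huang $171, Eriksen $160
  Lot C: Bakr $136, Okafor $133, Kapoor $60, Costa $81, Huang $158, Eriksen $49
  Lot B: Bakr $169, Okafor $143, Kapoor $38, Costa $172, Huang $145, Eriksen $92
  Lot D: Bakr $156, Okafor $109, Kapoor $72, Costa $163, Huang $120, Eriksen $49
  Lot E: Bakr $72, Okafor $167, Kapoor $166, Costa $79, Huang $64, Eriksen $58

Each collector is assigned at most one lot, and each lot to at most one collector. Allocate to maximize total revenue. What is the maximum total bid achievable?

Optimal: Bakr→Lot B ($169), Okafor→Lot E ($167), Kapoor→Lot G ($179), Costa→Lot D ($163), Huang→Lot C ($158), Eriksen→Lot F ($160) — total 169+167+179+163+158+160 = $996.
Max-entry greedy (repeatedly take the single best remaining cell) gives $894, worse by 102.
Every other assignment is strictly worse.

Maximum total: $996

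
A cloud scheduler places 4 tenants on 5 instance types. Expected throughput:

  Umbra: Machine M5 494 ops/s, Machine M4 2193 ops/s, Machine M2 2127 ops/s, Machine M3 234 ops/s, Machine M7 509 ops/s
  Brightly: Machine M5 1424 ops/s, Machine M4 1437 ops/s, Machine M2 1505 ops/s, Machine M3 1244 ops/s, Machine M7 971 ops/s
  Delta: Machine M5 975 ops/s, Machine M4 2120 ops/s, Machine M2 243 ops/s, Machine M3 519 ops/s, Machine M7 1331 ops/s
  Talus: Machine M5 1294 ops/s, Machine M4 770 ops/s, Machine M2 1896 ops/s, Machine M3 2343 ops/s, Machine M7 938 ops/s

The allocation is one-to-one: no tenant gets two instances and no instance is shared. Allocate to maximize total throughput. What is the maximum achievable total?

Maximum total: 8014 ops/s

This is a one-to-one assignment (maximum-weight bipartite matching).
Optimal: Umbra→Machine M2 (2127 ops/s), Brightly→Machine M5 (1424 ops/s), Delta→Machine M4 (2120 ops/s), Talus→Machine M3 (2343 ops/s) — total 2127+1424+2120+2343 = 8014 ops/s.
Row-greedy (each tenant in turn takes its best remaining instance) gives 7372 ops/s, worse by 642.
Every other assignment is strictly worse.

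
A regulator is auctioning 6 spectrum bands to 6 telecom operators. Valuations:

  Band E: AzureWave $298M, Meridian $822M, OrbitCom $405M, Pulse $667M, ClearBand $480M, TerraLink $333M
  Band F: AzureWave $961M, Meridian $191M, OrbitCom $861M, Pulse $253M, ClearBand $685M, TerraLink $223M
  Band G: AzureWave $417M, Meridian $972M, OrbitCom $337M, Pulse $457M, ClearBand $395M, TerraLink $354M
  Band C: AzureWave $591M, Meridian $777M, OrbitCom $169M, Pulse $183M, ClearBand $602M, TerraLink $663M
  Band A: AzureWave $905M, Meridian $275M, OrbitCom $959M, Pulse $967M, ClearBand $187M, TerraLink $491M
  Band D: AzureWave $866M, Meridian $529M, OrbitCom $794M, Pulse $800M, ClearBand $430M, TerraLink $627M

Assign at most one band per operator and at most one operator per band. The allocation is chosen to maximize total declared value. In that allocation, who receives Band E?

This is a one-to-one assignment (maximum-weight bipartite matching).
Optimal: AzureWave→Band F ($961M), Meridian→Band G ($972M), OrbitCom→Band D ($794M), Pulse→Band A ($967M), ClearBand→Band E ($480M), TerraLink→Band C ($663M) — total 961+972+794+967+480+663 = $4837M.
Column-greedy (each band in turn goes to its best remaining operator) gives $4292M, worse by 545.
Next-best assignment: AzureWave→Band F, Meridian→Band G, OrbitCom→Band A, Pulse→Band D, ClearBand→Band E, TerraLink→Band C = $4835M.
ClearBand's own top band is Band F ($685M), but forcing ClearBand→Band F and reassigning the rest optimally gives only $4812M — worse by 25.

ClearBand receives Band E.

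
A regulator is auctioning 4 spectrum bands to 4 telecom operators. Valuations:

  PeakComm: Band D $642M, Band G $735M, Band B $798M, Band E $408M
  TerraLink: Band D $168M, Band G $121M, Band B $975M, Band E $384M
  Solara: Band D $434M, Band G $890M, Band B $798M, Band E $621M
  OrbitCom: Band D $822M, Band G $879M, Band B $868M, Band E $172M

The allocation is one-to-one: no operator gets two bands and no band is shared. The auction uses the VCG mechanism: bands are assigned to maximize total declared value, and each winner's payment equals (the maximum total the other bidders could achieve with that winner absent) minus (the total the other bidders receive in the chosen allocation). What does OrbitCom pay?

Efficient allocation: PeakComm→Band G ($735M), TerraLink→Band B ($975M), Solara→Band E ($621M), OrbitCom→Band D ($822M); total welfare W = $3153M.
OrbitCom receives Band D at value $822M, so the others get W − 822 = $2331M.
Without OrbitCom: best allocation of the remaining 3 bidders over all 4 bands is PeakComm→Band D ($642M), TerraLink→Band B ($975M), Solara→Band G ($890M), total $2507M.
VCG payment = (others' best without OrbitCom) − (others' welfare with OrbitCom) = 2507 − 2331 = $176M.

OrbitCom pays $176M.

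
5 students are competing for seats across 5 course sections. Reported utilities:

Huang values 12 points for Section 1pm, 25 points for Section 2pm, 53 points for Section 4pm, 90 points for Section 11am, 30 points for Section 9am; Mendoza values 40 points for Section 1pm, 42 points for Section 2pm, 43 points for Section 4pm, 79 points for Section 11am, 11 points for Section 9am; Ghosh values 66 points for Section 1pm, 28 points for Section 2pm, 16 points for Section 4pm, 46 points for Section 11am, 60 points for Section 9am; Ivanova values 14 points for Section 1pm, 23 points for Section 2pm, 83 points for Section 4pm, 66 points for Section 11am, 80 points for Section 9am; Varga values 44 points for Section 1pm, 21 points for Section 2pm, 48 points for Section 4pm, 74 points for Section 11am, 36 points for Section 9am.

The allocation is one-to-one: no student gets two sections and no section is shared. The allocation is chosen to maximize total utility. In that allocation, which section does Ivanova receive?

Ivanova receives Section 9am.

Optimal: Huang→Section 11am (90 points), Mendoza→Section 2pm (42 points), Ghosh→Section 1pm (66 points), Ivanova→Section 9am (80 points), Varga→Section 4pm (48 points) — total 90+42+66+80+48 = 326 points.
Next-best assignment: Huang→Section 11am, Mendoza→Section 2pm, Ghosh→Section 9am, Ivanova→Section 4pm, Varga→Section 1pm = 319 points.
Swapping Ivanova↔Ghosh (Ivanova→Section 1pm 14 points, Ghosh→Section 9am 60 points) loses 72.
Every other assignment is strictly worse.
Ivanova's own top section is Section 4pm (83 points), but forcing Ivanova→Section 4pm and reassigning the rest optimally gives only 319 points — worse by 7.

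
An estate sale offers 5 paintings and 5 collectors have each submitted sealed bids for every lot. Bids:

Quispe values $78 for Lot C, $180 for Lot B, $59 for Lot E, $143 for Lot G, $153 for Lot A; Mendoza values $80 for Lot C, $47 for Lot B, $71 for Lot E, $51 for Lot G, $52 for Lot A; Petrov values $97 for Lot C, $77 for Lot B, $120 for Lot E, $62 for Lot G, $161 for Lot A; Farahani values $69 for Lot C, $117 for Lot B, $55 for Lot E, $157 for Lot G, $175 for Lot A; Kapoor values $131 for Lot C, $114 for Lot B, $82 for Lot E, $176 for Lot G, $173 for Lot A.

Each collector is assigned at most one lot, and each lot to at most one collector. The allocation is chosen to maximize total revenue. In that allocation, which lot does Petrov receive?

Petrov receives Lot E.

Optimal: Quispe→Lot B ($180), Mendoza→Lot C ($80), Petrov→Lot E ($120), Farahani→Lot A ($175), Kapoor→Lot G ($176) — total 180+80+120+175+176 = $731.
Next-best assignment: Quispe→Lot B, Mendoza→Lot C, Petrov→Lot E, Farahani→Lot G, Kapoor→Lot A = $710.
Checked against all permutations: $731 is optimal.
Petrov's own top lot is Lot A ($161), but forcing Petrov→Lot A and reassigning the rest optimally gives only $700 — worse by 31.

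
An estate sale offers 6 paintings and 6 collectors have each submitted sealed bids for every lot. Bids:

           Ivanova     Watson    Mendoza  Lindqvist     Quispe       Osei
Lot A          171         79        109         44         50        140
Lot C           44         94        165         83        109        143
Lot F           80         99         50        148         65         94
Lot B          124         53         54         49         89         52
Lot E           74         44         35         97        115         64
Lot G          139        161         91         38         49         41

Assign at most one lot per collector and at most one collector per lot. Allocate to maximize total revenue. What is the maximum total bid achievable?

Maximum total: $853

Treat this as an assignment problem: match each collector to one lot.
Optimal: Ivanova→Lot B ($124), Watson→Lot G ($161), Mendoza→Lot C ($165), Lindqvist→Lot F ($148), Quispe→Lot E ($115), Osei→Lot A ($140) — total 124+161+165+148+115+140 = $853.
Max-entry greedy (repeatedly take the single best remaining cell) gives $812, worse by 41.
Swapping Lindqvist↔Quispe (Lindqvist→Lot E $97, Quispe→Lot F $65) loses 101.
No other one-to-one assignment exceeds $853.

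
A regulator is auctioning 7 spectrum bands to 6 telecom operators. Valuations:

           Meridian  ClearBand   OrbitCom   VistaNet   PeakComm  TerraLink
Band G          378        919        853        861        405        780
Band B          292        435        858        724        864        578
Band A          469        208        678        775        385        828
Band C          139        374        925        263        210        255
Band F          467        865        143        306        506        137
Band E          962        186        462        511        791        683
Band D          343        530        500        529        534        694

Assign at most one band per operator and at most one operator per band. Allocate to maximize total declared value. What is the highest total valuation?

Max total: $5305M

Optimal: Meridian→Band E ($962M), ClearBand→Band F ($865M), OrbitCom→Band C ($925M), VistaNet→Band G ($861M), PeakComm→Band B ($864M), TerraLink→Band A ($828M) — total 962+865+925+861+864+828 = $5305M.
Row-greedy (each operator in turn takes its best remaining band) gives $5139M, worse by 166.
Next-best assignment: Meridian→Band E, ClearBand→Band F, OrbitCom→Band C, VistaNet→Band G, PeakComm→Band B, TerraLink→Band D = $5171M.
Swapping VistaNet↔TerraLink (VistaNet→Band A $775M, TerraLink→Band G $780M) loses 134.
No other one-to-one assignment exceeds $5305M.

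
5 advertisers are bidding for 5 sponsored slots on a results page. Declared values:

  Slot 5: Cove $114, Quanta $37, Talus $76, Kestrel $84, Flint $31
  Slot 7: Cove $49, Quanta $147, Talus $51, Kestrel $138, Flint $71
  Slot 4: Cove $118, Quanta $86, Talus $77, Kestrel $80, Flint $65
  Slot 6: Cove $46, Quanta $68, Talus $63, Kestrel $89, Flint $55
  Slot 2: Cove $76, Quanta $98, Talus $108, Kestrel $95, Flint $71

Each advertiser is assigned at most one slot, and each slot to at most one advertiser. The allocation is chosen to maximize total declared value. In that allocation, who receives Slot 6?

Optimal: Cove→Slot 5 ($114), Quanta→Slot 7 ($147), Talus→Slot 2 ($108), Kestrel→Slot 6 ($89), Flint→Slot 4 ($65) — total 114+147+108+89+65 = $523.
Column-greedy (each slot in turn goes to its best remaining advertiser) gives $475, worse by 48.
Swapping Quanta↔Cove (Quanta→Slot 5 $37, Cove→Slot 7 $49) loses 175.
Every other assignment is strictly worse.
Kestrel's own top slot is Slot 7 ($138), but forcing Kestrel→Slot 7 and reassigning the rest optimally gives only $501 — worse by 22.

Kestrel receives Slot 6.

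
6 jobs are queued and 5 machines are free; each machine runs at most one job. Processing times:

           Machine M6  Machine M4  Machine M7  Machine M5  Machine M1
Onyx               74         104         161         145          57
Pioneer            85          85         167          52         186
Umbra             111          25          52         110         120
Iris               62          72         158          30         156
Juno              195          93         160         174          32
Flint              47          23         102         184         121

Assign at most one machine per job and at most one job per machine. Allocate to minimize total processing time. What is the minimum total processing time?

Optimal: Onyx→Machine M6 (74 min), Flint→Machine M4 (23 min), Umbra→Machine M7 (52 min), Iris→Machine M5 (30 min), Juno→Machine M1 (32 min) — total 74+23+52+30+32 = 211 min.
Column-greedy (each machine in turn goes to its cheapest remaining job) gives 314 min, worse by 103.
Next-best assignment: Iris→Machine M6, Flint→Machine M4, Umbra→Machine M7, Pioneer→Machine M5, Juno→Machine M1 = 221 min.
Swapping Onyx↔Umbra (Onyx→Machine M7 161 min, Umbra→Machine M6 111 min) adds 146.
Checked against all permutations: 211 min is optimal.

Min total: 211 min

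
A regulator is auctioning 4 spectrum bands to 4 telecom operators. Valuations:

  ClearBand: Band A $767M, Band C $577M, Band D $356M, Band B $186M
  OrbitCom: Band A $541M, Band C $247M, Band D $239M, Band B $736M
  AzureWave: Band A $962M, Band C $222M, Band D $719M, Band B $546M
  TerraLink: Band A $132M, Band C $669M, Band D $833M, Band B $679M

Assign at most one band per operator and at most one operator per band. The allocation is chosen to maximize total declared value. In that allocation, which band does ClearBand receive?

This is the linear assignment problem.
Optimal: ClearBand→Band C ($577M), OrbitCom→Band B ($736M), AzureWave→Band A ($962M), TerraLink→Band D ($833M) — total 577+736+962+833 = $3108M.
Row-greedy (each operator in turn takes its best remaining band) gives $2891M, worse by 217.
No other one-to-one assignment exceeds $3108M.
ClearBand's own top band is Band A ($767M), but forcing ClearBand→Band A and reassigning the rest optimally gives only $2891M — worse by 217.

ClearBand receives Band C.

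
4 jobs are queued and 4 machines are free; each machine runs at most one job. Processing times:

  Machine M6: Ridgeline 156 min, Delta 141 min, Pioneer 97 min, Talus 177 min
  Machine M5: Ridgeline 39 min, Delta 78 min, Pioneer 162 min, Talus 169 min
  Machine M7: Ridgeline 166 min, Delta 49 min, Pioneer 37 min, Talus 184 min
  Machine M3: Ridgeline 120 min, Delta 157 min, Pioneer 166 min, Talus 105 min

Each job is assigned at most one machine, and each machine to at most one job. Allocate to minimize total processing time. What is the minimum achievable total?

Min total: 290 min

Treat this as an assignment problem: match each job to one machine.
Optimal: Ridgeline→Machine M5 (39 min), Delta→Machine M7 (49 min), Pioneer→Machine M6 (97 min), Talus→Machine M3 (105 min) — total 39+49+97+105 = 290 min.
Next-best assignment: Ridgeline→Machine M5, Delta→Machine M6, Pioneer→Machine M7, Talus→Machine M3 = 322 min.
Swapping Delta↔Talus (Delta→Machine M3 157 min, Talus→Machine M7 184 min) adds 187.
Checked against all permutations: 290 min is optimal.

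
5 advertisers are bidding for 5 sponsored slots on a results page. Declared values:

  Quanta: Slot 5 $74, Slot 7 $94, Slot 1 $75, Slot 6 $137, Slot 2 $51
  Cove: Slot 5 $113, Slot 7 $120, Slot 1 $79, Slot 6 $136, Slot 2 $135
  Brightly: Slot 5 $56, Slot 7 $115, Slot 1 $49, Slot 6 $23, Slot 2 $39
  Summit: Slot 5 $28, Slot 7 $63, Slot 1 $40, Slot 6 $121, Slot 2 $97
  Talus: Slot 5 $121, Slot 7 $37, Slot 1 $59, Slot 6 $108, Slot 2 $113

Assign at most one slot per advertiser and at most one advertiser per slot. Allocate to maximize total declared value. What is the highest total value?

Treat this as an assignment problem: match each advertiser to one slot.
Optimal: Quanta→Slot 1 ($75), Cove→Slot 2 ($135), Brightly→Slot 7 ($115), Summit→Slot 6 ($121), Talus→Slot 5 ($121) — total 75+135+115+121+121 = $567.
Swapping Brightly↔Cove (Brightly→Slot 2 $39, Cove→Slot 7 $120) loses 91.

Max total: $567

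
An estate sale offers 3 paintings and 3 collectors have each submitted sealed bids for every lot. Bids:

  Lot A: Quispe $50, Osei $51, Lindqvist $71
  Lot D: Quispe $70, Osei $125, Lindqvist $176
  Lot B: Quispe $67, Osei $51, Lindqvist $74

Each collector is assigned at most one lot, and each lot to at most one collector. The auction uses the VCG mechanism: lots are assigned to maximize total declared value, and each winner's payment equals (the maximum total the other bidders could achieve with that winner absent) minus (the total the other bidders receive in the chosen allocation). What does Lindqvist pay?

Efficient allocation: Quispe→Lot B ($67), Osei→Lot A ($51), Lindqvist→Lot D ($176); total welfare W = $294.
Lindqvist receives Lot D at value $176, so the others get W − 176 = $118.
Without Lindqvist: best allocation of the remaining 2 bidders over all 3 lots is Quispe→Lot B ($67), Osei→Lot D ($125), total $192.
VCG payment = (others' best without Lindqvist) − (others' welfare with Lindqvist) = 192 − 118 = $74.

Lindqvist pays $74.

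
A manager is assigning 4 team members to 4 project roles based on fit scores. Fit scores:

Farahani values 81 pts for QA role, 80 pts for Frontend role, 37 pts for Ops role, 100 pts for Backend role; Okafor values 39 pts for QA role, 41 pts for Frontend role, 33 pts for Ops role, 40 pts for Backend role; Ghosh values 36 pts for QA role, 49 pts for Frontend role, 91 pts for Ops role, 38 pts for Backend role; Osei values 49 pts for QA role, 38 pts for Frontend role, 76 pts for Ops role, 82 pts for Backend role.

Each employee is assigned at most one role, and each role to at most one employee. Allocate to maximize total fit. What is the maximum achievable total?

Optimal: Farahani→QA role (81 pts), Okafor→Frontend role (41 pts), Ghosh→Ops role (91 pts), Osei→Backend role (82 pts) — total 81+41+91+82 = 295 pts.
Column-greedy (each role in turn goes to its best remaining employee) gives 246 pts, worse by 49.
Next-best assignment: Farahani→Frontend role, Okafor→QA role, Ghosh→Ops role, Osei→Backend role = 292 pts.

Maximum total: 295 pts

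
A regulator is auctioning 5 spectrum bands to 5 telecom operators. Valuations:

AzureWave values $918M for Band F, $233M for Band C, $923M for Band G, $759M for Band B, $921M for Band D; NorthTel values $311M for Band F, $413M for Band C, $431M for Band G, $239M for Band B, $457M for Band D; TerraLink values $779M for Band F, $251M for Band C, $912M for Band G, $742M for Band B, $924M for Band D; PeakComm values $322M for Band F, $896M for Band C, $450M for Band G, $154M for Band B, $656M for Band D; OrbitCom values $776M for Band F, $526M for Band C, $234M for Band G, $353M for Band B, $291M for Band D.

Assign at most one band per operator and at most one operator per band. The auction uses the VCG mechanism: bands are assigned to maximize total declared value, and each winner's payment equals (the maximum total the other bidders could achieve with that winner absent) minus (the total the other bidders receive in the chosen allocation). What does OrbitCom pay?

Efficient allocation: AzureWave→Band B ($759M), NorthTel→Band D ($457M), TerraLink→Band G ($912M), PeakComm→Band C ($896M), OrbitCom→Band F ($776M); total welfare W = $3800M.
OrbitCom receives Band F at value $776M, so the others get W − 776 = $3024M.
Without OrbitCom: best allocation of the remaining 4 bidders over all 5 bands is AzureWave→Band F ($918M), NorthTel→Band D ($457M), TerraLink→Band G ($912M), PeakComm→Band C ($896M), total $3183M.
VCG payment = (others' best without OrbitCom) − (others' welfare with OrbitCom) = 3183 − 3024 = $159M.

OrbitCom pays $159M.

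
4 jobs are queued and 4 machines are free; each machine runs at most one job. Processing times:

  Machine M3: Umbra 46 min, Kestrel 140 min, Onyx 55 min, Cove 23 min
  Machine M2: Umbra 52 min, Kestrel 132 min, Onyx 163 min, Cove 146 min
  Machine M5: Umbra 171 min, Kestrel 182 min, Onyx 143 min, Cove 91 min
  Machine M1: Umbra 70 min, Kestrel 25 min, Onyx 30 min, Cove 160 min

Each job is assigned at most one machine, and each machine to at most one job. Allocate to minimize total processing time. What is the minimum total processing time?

Min total: 223 min

Optimal: Umbra→Machine M2 (52 min), Kestrel→Machine M1 (25 min), Onyx→Machine M3 (55 min), Cove→Machine M5 (91 min) — total 52+25+55+91 = 223 min.
Column-greedy (each machine in turn goes to its cheapest remaining job) gives 243 min, worse by 20.
Swapping Kestrel↔Cove (Kestrel→Machine M5 182 min, Cove→Machine M1 160 min) adds 226.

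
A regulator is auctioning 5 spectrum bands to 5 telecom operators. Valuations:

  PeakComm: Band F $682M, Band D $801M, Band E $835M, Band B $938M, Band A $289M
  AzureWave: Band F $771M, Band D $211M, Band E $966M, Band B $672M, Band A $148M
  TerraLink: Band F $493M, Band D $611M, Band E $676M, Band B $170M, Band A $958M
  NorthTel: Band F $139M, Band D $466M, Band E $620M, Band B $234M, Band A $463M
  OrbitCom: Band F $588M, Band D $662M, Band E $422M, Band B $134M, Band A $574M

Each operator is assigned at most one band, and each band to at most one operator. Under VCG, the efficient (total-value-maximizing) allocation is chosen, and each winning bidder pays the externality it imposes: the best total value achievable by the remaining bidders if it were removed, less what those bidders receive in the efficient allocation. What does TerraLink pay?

TerraLink pays $38M.

Efficient allocation: PeakComm→Band B ($938M), AzureWave→Band F ($771M), TerraLink→Band A ($958M), NorthTel→Band E ($620M), OrbitCom→Band D ($662M); total welfare W = $3949M.
TerraLink receives Band A at value $958M, so the others get W − 958 = $2991M.
Without TerraLink: best allocation of the remaining 4 bidders over all 5 bands is PeakComm→Band B ($938M), AzureWave→Band E ($966M), NorthTel→Band A ($463M), OrbitCom→Band D ($662M), total $3029M.
VCG payment = (others' best without TerraLink) − (others' welfare with TerraLink) = 3029 − 2991 = $38M.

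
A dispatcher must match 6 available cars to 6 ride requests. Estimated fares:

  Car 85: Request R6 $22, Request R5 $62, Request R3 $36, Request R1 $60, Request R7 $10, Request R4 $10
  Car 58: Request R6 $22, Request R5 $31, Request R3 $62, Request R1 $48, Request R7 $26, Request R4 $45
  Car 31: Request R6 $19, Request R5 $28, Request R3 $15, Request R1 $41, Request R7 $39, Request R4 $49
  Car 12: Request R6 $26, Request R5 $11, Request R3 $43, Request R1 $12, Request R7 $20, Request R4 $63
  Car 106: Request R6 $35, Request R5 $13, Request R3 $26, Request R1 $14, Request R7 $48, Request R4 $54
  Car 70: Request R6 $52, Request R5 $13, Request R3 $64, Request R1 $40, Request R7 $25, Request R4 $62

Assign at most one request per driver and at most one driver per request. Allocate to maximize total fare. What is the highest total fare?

Optimal: Car 85→Request R5 ($62), Car 58→Request R3 ($62), Car 31→Request R1 ($41), Car 12→Request R4 ($63), Car 106→Request R7 ($48), Car 70→Request R6 ($52) — total 62+62+41+63+48+52 = $328.
Max-entry greedy (repeatedly take the single best remaining cell) gives $304, worse by 24.
Next-best assignment: Car 85→Request R1, Car 58→Request R3, Car 31→Request R5, Car 12→Request R4, Car 106→Request R7, Car 70→Request R6 = $313.
Swapping Car 12↔Car 106 (Car 12→Request R7 $20, Car 106→Request R4 $54) loses 37.
Checked against all permutations: $328 is optimal.

Maximum total: $328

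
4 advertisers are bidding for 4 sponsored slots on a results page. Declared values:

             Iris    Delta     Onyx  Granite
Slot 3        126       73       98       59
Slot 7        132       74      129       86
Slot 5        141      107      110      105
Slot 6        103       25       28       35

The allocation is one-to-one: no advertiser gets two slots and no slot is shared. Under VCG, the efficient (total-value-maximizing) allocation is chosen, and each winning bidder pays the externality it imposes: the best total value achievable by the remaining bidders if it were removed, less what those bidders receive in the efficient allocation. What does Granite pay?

Efficient allocation: Iris→Slot 6 ($103), Delta→Slot 3 ($73), Onyx→Slot 7 ($129), Granite→Slot 5 ($105); total welfare W = $410.
Granite receives Slot 5 at value $105, so the others get W − 105 = $305.
Without Granite: best allocation of the remaining 3 bidders over all 4 slots is Iris→Slot 3 ($126), Delta→Slot 5 ($107), Onyx→Slot 7 ($129), total $362.
VCG payment = (others' best without Granite) − (others' welfare with Granite) = 362 − 305 = $57.

Granite pays $57.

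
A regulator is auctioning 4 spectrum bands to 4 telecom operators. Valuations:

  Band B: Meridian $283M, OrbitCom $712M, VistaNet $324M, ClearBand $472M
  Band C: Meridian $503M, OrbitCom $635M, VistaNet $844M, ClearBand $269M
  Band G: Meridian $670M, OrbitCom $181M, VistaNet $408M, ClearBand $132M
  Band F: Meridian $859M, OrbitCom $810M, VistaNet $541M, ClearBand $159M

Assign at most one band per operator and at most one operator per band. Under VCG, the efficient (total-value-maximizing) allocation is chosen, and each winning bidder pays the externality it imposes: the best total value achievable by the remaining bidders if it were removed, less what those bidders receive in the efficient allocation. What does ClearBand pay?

Efficient allocation: Meridian→Band G ($670M), OrbitCom→Band F ($810M), VistaNet→Band C ($844M), ClearBand→Band B ($472M); total welfare W = $2796M.
ClearBand receives Band B at value $472M, so the others get W − 472 = $2324M.
Without ClearBand: best allocation of the remaining 3 bidders over all 4 bands is Meridian→Band F ($859M), OrbitCom→Band B ($712M), VistaNet→Band C ($844M), total $2415M.
VCG payment = (others' best without ClearBand) − (others' welfare with ClearBand) = 2415 − 2324 = $91M.

ClearBand pays $91M.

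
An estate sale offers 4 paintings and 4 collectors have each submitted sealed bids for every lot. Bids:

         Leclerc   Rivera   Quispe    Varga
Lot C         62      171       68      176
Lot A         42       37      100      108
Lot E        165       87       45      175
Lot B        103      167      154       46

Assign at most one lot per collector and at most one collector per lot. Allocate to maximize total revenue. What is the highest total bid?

Maximum total: $608

Optimal: Leclerc→Lot E ($165), Rivera→Lot B ($167), Quispe→Lot A ($100), Varga→Lot C ($176) — total 165+167+100+176 = $608.
Row-greedy (each collector in turn takes its best remaining lot) gives $598, worse by 10.
Swapping Varga↔Rivera (Varga→Lot B $46, Rivera→Lot C $171) loses 126.
Every other assignment is strictly worse.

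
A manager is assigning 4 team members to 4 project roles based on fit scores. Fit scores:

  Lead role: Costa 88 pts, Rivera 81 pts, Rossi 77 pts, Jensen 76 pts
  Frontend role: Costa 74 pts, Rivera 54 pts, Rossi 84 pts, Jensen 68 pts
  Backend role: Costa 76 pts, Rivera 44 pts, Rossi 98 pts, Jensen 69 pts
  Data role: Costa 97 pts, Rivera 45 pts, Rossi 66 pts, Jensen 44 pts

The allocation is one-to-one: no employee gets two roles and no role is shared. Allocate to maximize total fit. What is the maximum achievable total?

This is the linear assignment problem.
Optimal: Costa→Data role (97 pts), Rivera→Lead role (81 pts), Rossi→Backend role (98 pts), Jensen→Frontend role (68 pts) — total 97+81+98+68 = 344 pts.
Column-greedy (each role in turn goes to its best remaining employee) gives 286 pts, worse by 58.
Swapping Rivera↔Jensen (Rivera→Frontend role 54 pts, Jensen→Lead role 76 pts) loses 19.

Max total: 344 pts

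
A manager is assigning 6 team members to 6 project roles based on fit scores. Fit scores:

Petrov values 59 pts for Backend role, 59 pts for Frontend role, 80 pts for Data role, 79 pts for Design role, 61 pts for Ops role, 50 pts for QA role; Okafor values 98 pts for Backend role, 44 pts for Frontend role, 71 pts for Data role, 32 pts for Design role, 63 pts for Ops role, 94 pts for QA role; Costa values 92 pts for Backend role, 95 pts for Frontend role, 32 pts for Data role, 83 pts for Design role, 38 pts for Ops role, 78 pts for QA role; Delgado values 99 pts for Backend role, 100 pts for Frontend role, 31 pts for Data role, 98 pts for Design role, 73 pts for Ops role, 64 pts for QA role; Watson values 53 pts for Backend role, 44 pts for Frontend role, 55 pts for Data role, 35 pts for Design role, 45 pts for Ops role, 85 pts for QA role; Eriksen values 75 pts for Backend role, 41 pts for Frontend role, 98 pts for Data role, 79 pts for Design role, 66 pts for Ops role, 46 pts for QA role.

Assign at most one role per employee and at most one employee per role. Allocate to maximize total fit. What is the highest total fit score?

Maximum total: 535 pts

This is the linear assignment problem.
Optimal: Petrov→Ops role (61 pts), Okafor→Backend role (98 pts), Costa→Frontend role (95 pts), Delgado→Design role (98 pts), Watson→QA role (85 pts), Eriksen→Data role (98 pts) — total 61+98+95+98+85+98 = 535 pts.
Row-greedy (each employee in turn takes its best remaining role) gives 522 pts, worse by 13.
Checked against all permutations: 535 pts is optimal.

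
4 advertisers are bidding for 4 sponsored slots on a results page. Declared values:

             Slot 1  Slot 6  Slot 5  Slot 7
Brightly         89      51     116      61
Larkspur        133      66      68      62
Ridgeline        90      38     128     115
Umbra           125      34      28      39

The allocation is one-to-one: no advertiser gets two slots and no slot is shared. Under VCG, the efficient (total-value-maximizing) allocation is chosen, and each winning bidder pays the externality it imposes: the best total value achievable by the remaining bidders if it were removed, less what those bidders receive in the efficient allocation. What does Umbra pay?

Efficient allocation: Brightly→Slot 5 ($116), Larkspur→Slot 6 ($66), Ridgeline→Slot 7 ($115), Umbra→Slot 1 ($125); total welfare W = $422.
Umbra receives Slot 1 at value $125, so the others get W − 125 = $297.
Without Umbra: best allocation of the remaining 3 bidders over all 4 slots is Brightly→Slot 5 ($116), Larkspur→Slot 1 ($133), Ridgeline→Slot 7 ($115), total $364.
VCG payment = (others' best without Umbra) − (others' welfare with Umbra) = 364 − 297 = $67.

Umbra pays $67.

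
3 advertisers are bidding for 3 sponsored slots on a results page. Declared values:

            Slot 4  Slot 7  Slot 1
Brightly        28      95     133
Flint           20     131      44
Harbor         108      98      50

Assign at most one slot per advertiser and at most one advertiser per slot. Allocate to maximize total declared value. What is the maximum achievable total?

Optimal: Brightly→Slot 1 ($133), Flint→Slot 7 ($131), Harbor→Slot 4 ($108) — total 133+131+108 = $372.
Swapping Flint↔Brightly (Flint→Slot 1 $44, Brightly→Slot 7 $95) loses 125.

Maximum total: $372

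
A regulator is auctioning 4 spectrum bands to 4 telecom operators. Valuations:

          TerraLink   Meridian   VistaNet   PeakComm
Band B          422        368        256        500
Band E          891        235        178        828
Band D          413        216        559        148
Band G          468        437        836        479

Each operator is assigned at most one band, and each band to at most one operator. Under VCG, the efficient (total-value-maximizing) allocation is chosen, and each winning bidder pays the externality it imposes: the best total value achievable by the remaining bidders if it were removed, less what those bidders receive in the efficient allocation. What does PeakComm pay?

Efficient allocation: TerraLink→Band D ($413M), Meridian→Band B ($368M), VistaNet→Band G ($836M), PeakComm→Band E ($828M); total welfare W = $2445M.
PeakComm receives Band E at value $828M, so the others get W − 828 = $1617M.
Without PeakComm: best allocation of the remaining 3 bidders over all 4 bands is TerraLink→Band E ($891M), Meridian→Band B ($368M), VistaNet→Band G ($836M), total $2095M.
VCG payment = (others' best without PeakComm) − (others' welfare with PeakComm) = 2095 − 1617 = $478M.

PeakComm pays $478M.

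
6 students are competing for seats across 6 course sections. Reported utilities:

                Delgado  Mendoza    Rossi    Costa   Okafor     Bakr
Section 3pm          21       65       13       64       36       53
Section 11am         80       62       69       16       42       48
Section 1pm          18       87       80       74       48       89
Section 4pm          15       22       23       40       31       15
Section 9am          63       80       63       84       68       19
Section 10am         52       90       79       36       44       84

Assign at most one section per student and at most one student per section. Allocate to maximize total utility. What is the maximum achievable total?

Optimal: Delgado→Section 11am (80 points), Mendoza→Section 3pm (65 points), Rossi→Section 10am (79 points), Costa→Section 9am (84 points), Okafor→Section 4pm (31 points), Bakr→Section 1pm (89 points) — total 80+65+79+84+31+89 = 428 points.
Row-greedy (each student in turn takes its best remaining section) gives 385 points, worse by 43.
Swapping Delgado↔Rossi (Delgado→Section 10am 52 points, Rossi→Section 11am 69 points) loses 38.
Checked against all permutations: 428 points is optimal.

Max total: 428 points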